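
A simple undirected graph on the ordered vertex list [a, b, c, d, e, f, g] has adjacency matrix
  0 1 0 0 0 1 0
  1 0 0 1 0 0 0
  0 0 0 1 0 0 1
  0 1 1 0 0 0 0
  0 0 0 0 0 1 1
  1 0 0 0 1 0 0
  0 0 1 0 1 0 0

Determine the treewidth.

A width-2 tree decomposition is:
Bags: B1 = {a, b, f}  B2 = {b, e, f}  B3 = {b, e, g}  B4 = {b, c, g}  B5 = {b, c, d}
Tree: B1–B2, B2–B3, B3–B4, B4–B5
Each bag holds 3 vertices, so the decomposition has width 2, which upper-bounds the treewidth. The edges b–a–f–e–g–c–d–b form a cycle, so G is not a tree and its treewidth is at least 2. Hence tw(G) = 2 exactly.

2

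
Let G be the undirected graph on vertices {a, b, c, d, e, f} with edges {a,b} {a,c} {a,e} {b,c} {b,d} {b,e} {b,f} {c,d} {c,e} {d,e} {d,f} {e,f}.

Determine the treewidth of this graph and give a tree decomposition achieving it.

Every bag has size at most 4, so the width is 4 − 1 = 3 and tw(G) ≤ 3. For the lower bound, the 4 vertices {b, c, d, e} are pairwise adjacent, and any tree decomposition puts a clique entirely inside one bag — forcing width ≥ 3. Therefore the treewidth is 3.

Treewidth 3.
One optimal decomposition is:
Bags: B1 = {b, c, d, e}  B2 = {b, d, e, f}  B3 = {a, b, c, e}
Tree: B1–B2, B1–B3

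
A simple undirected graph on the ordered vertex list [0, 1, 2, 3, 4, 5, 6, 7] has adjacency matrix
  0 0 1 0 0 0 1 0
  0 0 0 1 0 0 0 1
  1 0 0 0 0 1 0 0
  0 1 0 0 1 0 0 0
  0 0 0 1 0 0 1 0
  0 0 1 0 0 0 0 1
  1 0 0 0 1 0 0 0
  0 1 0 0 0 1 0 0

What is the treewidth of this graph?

A width-2 tree decomposition is:
Bags: B1 = {1, 5, 7}  B2 = {1, 2, 5}  B3 = {0, 1, 2}  B4 = {0, 1, 6}  B5 = {1, 4, 6}  B6 = {1, 3, 4}
Tree: B1–B2, B2–B3, B3–B4, B4–B5, B5–B6
Every bag has size at most 3, so the width is 3 − 1 = 2 and tw(G) ≤ 2. For the lower bound, G contains the cycle 1–7–5–2–0–6–4–3–1, so G is not a forest; only forests have treewidth ≤ 1, hence tw(G) ≥ 2. Hence tw(G) = 2 exactly.

2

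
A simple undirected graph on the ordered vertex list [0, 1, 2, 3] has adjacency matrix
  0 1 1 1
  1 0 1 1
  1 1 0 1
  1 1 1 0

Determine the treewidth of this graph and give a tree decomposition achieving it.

A single bag containing all 4 vertices is trivially a valid decomposition of width 3. On the other hand G contains the 4-clique {0, 1, 2, 3}. A clique must lie in a single bag of any decomposition, so no decomposition can have width below 3. The upper and lower bounds meet at 3, so that is the treewidth.

Treewidth 3.
One optimal decomposition is:
Bags: B1 = {0, 1, 2, 3}
Tree: (single bag)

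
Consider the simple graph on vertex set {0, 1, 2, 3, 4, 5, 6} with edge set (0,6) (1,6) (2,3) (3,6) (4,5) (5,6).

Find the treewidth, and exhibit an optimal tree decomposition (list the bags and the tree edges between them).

The largest bag has 2 vertices, giving width 1; this decomposition certifies tw(G) ≤ 1. Any graph with an edge has treewidth ≥ 1, and G has the edge 6–3. Hence tw(G) = 1 exactly.

Treewidth 1.
One such decomposition:
Bags: B1 = {3, 6}  B2 = {1, 6}  B3 = {0, 6}  B4 = {5, 6}  B5 = {4, 5}  B6 = {2, 3}
Tree: B1–B2, B2–B3, B1–B4, B4–B5, B1–B6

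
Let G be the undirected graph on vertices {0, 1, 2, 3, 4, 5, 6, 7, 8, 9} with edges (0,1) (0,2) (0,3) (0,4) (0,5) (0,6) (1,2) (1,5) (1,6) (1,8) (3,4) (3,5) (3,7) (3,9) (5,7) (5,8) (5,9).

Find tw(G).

A width-2 tree decomposition is:
Bags: B1 = {0, 1, 5}  B2 = {0, 3, 5}  B3 = {1, 5, 8}  B4 = {3, 5, 7}  B5 = {0, 1, 2}  B6 = {0, 1, 6}  B7 = {0, 3, 4}  B8 = {3, 5, 9}
Tree: B1–B2, B1–B3, B2–B4, B1–B5, B5–B6, B2–B7, B2–B8
Every bag has size at most 3, so the width is 3 − 1 = 2 and tw(G) ≤ 2. Conversely, {0, 1, 2} is a clique of size 3, and the vertices of any clique must share a bag in every tree decomposition; so some bag has ≥ 3 vertices and tw(G) ≥ 2. Combining the bounds, tw(G) = 2.

2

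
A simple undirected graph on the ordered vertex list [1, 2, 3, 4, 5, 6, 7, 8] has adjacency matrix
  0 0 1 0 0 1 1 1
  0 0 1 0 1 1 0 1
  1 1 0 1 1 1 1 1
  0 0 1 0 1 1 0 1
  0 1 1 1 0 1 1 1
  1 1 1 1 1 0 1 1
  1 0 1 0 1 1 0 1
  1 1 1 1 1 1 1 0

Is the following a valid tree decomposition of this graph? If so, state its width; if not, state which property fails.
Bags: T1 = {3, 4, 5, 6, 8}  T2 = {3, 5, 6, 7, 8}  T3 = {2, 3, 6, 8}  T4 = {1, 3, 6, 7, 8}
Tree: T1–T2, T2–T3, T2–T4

A tree decomposition must satisfy three properties: every vertex lies in some bag; for every edge, both endpoints lie together in some bag; and for every vertex, the bags containing it form a connected subtree. Here edge (5,2) lies in no bag, so the decomposition is invalid.

No — edge (5,2) lies in no bag.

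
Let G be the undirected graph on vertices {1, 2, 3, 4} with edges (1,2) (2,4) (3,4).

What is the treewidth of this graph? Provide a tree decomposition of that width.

The largest bag has 2 vertices, giving width 1; this decomposition certifies tw(G) ≤ 1. Any graph with an edge has treewidth ≥ 1, and G has the edge 1–2. Combining the bounds, tw(G) = 1.

Treewidth 1.
One optimal decomposition is:
Bags: B1 = {1, 2}  B2 = {2, 4}  B3 = {3, 4}
Tree: B1–B2, B2–B3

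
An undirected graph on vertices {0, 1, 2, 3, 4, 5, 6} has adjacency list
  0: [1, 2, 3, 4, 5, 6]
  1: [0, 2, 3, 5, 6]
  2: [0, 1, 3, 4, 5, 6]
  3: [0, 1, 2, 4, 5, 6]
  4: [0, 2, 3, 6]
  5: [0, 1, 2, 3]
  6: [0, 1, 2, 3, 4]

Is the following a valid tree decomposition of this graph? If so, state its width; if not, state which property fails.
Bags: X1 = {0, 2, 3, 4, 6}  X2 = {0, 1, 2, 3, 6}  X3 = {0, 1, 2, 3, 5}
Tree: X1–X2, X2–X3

Every vertex of G appears in some bag (union = {0, 1, 2, 3, 4, 5, 6}); every edge is covered by a bag; and for each vertex v the set of bags containing v is connected in the bag tree. The decomposition is therefore valid. The largest bag has 5 vertices, so the width is 4.

Yes; width 4.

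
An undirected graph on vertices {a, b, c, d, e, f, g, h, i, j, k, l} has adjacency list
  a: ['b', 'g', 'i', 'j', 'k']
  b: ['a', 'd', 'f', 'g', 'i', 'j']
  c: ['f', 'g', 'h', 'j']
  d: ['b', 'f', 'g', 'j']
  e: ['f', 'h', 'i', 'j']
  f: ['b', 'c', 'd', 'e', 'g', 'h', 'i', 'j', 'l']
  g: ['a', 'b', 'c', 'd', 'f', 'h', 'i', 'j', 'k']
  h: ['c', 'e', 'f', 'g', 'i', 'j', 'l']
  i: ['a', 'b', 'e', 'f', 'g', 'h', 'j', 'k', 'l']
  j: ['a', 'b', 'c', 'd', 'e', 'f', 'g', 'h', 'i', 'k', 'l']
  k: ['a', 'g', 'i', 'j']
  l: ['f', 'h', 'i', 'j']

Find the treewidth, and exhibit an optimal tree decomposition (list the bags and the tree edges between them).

Each bag holds 5 vertices, so the decomposition has width 4, which upper-bounds the treewidth. On the other hand G contains the 5-clique {a, g, i, j, k}. A clique must lie in a single bag of any decomposition, so no decomposition can have width below 4. The upper and lower bounds meet at 4, so that is the treewidth.

Treewidth 4.
One such decomposition:
Bags: B1 = {f, g, h, i, j}  B2 = {b, f, g, i, j}  B3 = {c, f, g, h, j}  B4 = {b, d, f, g, j}  B5 = {a, b, g, i, j}  B6 = {e, f, h, i, j}  B7 = {a, g, i, j, k}  B8 = {f, h, i, j, l}
Tree: B1–B2, B1–B3, B2–B4, B2–B5, B1–B6, B5–B7, B6–B8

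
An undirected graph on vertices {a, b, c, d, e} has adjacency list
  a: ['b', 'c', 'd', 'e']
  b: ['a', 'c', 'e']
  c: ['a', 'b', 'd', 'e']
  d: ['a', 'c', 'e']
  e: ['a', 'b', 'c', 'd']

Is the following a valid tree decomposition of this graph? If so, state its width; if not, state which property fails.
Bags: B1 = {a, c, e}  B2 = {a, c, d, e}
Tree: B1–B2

No — vertex b appears in no bag.

A tree decomposition must satisfy three properties: every vertex lies in some bag; for every edge, both endpoints lie together in some bag; and for every vertex, the bags containing it form a connected subtree. Here vertex b appears in no bag, so the decomposition is invalid.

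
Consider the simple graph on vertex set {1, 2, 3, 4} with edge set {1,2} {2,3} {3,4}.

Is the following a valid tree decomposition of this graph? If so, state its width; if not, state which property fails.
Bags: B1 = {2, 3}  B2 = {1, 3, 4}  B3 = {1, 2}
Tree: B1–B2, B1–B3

No — bags containing vertex 1 are not connected in the tree.

A tree decomposition must satisfy three properties: every vertex lies in some bag; for every edge, both endpoints lie together in some bag; and for every vertex, the bags containing it form a connected subtree. Here bags containing vertex 1 are not connected in the tree, so the decomposition is invalid.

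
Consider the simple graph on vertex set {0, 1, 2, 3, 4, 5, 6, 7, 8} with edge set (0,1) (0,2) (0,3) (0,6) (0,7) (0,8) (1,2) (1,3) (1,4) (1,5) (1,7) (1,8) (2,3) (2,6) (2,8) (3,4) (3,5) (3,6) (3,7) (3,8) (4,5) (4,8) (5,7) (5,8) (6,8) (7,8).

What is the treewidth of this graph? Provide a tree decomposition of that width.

Treewidth 4.
One such decomposition:
Bags: B1 = {0, 1, 2, 3, 8}  B2 = {0, 1, 3, 7, 8}  B3 = {1, 3, 5, 7, 8}  B4 = {1, 3, 4, 5, 8}  B5 = {0, 2, 3, 6, 8}
Tree: B1–B2, B2–B3, B3–B4, B1–B5

Every bag has size at most 5, so the width is 5 − 1 = 4 and tw(G) ≤ 4. Conversely, {0, 1, 2, 3, 8} is a clique of size 5, and the vertices of any clique must share a bag in every tree decomposition; so some bag has ≥ 5 vertices and tw(G) ≥ 4. Therefore the treewidth is 4.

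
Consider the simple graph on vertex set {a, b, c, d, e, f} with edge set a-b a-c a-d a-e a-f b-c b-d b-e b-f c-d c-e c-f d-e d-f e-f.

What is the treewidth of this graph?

A width-5 tree decomposition is:
Bags: B1 = {a, b, c, d, e, f}
Tree: (single bag)
With just one bag of size 6, the width is 6 − 1 = 5, so tw(G) ≤ 5. Conversely, {a, b, c, d, e, f} is a clique of size 6, and the vertices of any clique must share a bag in every tree decomposition; so some bag has ≥ 6 vertices and tw(G) ≥ 5. Therefore the treewidth is 5.

5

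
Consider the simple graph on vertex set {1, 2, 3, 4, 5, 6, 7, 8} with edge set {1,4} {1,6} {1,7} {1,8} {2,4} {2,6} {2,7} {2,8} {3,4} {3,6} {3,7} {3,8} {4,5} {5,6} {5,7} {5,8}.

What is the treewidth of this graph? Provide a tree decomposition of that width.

The largest bag has 5 vertices, giving width 4; this decomposition certifies tw(G) ≤ 4. For the lower bound: the 5 vertex sets {1,7}, {2,8}, {4,5}, {3}, {6} are disjoint, each induces a connected subgraph, and every pair is joined by at least one edge of G. Contracting each set to a single vertex therefore yields K_{5} as a minor, and since treewidth is minor-monotone, tw(G) ≥ tw(K_{5}) = 4. Therefore the treewidth is 4.

Treewidth 4.
One optimal decomposition is:
Bags: B1 = {1, 2, 3, 5, 7}  B2 = {1, 2, 3, 5, 8}  B3 = {1, 2, 3, 4, 5}  B4 = {1, 2, 3, 5, 6}
Tree: B1–B2, B2–B3, B3–B4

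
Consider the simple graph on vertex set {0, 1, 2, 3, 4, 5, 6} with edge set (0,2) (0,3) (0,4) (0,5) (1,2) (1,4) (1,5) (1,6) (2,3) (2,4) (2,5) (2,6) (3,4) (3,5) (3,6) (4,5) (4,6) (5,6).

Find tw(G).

4

A width-4 tree decomposition is:
Bags: B1 = {2, 3, 4, 5, 6}  B2 = {1, 2, 4, 5, 6}  B3 = {0, 2, 3, 4, 5}
Tree: B1–B2, B1–B3
The largest bag has 5 vertices, giving width 4; this decomposition certifies tw(G) ≤ 4. Conversely, {1, 2, 4, 5, 6} is a clique of size 5, and the vertices of any clique must share a bag in every tree decomposition; so some bag has ≥ 5 vertices and tw(G) ≥ 4. Hence tw(G) = 4 exactly.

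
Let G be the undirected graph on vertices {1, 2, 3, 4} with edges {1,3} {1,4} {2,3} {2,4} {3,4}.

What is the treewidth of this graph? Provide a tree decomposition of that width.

Each bag holds 3 vertices, so the decomposition has width 2, which upper-bounds the treewidth. On the other hand G contains the 3-clique {1, 3, 4}. A clique must lie in a single bag of any decomposition, so no decomposition can have width below 2. Hence tw(G) = 2 exactly.

Treewidth 2.
Bags: B1 = {2, 3, 4}  B2 = {1, 3, 4}
Tree: B1–B2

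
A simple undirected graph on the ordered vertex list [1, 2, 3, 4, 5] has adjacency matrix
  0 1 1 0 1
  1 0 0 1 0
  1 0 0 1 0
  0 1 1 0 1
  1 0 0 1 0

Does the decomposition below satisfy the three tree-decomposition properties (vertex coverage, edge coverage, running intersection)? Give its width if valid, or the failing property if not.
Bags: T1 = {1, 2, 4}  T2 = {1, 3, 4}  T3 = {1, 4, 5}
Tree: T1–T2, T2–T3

Every vertex of G appears in some bag (union = {1, 2, 3, 4, 5}); every edge is covered by a bag; and for each vertex v the set of bags containing v is connected in the bag tree. The decomposition is therefore valid. The largest bag has 3 vertices, so the width is 2.

Yes; width 2.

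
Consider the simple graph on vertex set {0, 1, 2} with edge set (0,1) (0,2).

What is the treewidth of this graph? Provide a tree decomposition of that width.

The largest bag has 2 vertices, giving width 1; this decomposition certifies tw(G) ≤ 1. Since G has at least one edge (e.g. 1–0), it is not an edgeless graph, so tw(G) ≥ 1. Hence tw(G) = 1 exactly.

Treewidth 1.
Bags: B1 = {0, 1}  B2 = {0, 2}
Tree: B1–B2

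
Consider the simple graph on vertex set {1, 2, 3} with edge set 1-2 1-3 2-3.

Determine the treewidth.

2

A width-2 tree decomposition is:
Bags: B1 = {1, 2, 3}
Tree: (single bag)
A single bag containing all 3 vertices is trivially a valid decomposition of width 2. For the lower bound, the 3 vertices {1, 2, 3} are pairwise adjacent, and any tree decomposition puts a clique entirely inside one bag — forcing width ≥ 2. The upper and lower bounds meet at 2, so that is the treewidth.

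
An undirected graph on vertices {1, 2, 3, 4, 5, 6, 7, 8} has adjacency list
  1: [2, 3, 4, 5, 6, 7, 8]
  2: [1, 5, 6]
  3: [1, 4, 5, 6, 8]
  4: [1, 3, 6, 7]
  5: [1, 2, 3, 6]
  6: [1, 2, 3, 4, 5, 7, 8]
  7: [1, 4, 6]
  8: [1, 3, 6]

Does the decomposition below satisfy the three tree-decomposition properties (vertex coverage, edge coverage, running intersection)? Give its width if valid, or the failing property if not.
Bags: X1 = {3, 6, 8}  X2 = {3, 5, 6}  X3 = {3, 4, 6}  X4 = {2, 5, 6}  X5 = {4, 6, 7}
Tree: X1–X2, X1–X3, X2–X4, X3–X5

A tree decomposition must satisfy three properties: every vertex lies in some bag; for every edge, both endpoints lie together in some bag; and for every vertex, the bags containing it form a connected subtree. Here vertex 1 appears in no bag, so the decomposition is invalid.

No — vertex 1 appears in no bag.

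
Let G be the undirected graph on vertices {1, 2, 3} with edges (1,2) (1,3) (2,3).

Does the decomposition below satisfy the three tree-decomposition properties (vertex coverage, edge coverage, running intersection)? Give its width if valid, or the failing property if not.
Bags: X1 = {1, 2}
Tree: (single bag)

A tree decomposition must satisfy three properties: every vertex lies in some bag; for every edge, both endpoints lie together in some bag; and for every vertex, the bags containing it form a connected subtree. Here vertex 3 appears in no bag, so the decomposition is invalid.

No — vertex 3 appears in no bag.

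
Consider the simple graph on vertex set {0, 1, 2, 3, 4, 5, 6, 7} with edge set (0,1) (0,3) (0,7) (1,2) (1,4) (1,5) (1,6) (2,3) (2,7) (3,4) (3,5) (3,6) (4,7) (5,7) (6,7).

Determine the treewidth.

3

A width-3 tree decomposition is:
Bags: B1 = {0, 1, 3, 7}  B2 = {1, 2, 3, 7}  B3 = {1, 3, 6, 7}  B4 = {1, 3, 4, 7}  B5 = {1, 3, 5, 7}
Tree: B1–B2, B2–B3, B3–B4, B4–B5
Each bag holds 4 vertices, so the decomposition has width 3, which upper-bounds the treewidth. For the lower bound: the 4 vertex sets {0,3}, {2,7}, {1}, {6} are disjoint, each induces a connected subgraph, and every pair is joined by at least one edge of G. Contracting each set to a single vertex therefore yields K_{4} as a minor, and since treewidth is minor-monotone, tw(G) ≥ tw(K_{4}) = 3. Therefore the treewidth is 3.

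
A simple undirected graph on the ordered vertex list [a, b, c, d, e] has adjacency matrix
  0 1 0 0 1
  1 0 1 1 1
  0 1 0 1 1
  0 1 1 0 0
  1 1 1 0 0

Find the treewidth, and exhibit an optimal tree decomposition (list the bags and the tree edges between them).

Treewidth 2.
One such decomposition:
Bags: B1 = {b, c, e}  B2 = {b, c, d}  B3 = {a, b, e}
Tree: B1–B2, B1–B3

Each bag holds 3 vertices, so the decomposition has width 2, which upper-bounds the treewidth. For the lower bound, the 3 vertices {b, c, d} are pairwise adjacent, and any tree decomposition puts a clique entirely inside one bag — forcing width ≥ 2. Hence tw(G) = 2 exactly.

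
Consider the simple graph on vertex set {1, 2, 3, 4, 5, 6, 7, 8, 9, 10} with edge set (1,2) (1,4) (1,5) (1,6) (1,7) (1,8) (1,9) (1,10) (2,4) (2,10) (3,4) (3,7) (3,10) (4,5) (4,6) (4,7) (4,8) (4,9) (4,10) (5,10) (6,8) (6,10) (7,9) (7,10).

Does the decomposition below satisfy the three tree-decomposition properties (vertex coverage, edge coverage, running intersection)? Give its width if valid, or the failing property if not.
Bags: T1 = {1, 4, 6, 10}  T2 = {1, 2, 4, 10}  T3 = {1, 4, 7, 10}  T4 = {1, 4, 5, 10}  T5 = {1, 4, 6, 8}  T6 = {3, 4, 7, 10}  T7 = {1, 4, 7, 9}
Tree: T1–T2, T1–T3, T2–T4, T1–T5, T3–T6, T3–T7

Yes; width 3.

Checking the three conditions: (i) the bags cover all of {1, 2, 3, 4, 5, 6, 7, 8, 9, 10}; (ii) for each edge, some bag contains both endpoints; (iii) the bags containing any fixed vertex form a subtree. All hold, so the decomposition is valid with width 4 − 1 = 3.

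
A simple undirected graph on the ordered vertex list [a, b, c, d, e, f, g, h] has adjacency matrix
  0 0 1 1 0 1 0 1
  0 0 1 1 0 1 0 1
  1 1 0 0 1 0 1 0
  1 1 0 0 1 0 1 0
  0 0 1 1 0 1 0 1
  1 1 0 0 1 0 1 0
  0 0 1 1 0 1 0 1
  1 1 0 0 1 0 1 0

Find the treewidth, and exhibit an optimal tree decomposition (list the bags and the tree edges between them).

Treewidth 4.
One such decomposition:
Bags: B1 = {a, b, e, g, h}  B2 = {a, b, d, e, g}  B3 = {a, b, c, e, g}  B4 = {a, b, e, f, g}
Tree: B1–B2, B2–B3, B3–B4

Every bag has size at most 5, so the width is 5 − 1 = 4 and tw(G) ≤ 4. For the lower bound: the 5 vertex sets {e,h}, {a,d}, {c,g}, {b}, {f} are disjoint, each induces a connected subgraph, and every pair is joined by at least one edge of G. Contracting each set to a single vertex therefore yields K_{5} as a minor, and since treewidth is minor-monotone, tw(G) ≥ tw(K_{5}) = 4. Hence tw(G) = 4 exactly.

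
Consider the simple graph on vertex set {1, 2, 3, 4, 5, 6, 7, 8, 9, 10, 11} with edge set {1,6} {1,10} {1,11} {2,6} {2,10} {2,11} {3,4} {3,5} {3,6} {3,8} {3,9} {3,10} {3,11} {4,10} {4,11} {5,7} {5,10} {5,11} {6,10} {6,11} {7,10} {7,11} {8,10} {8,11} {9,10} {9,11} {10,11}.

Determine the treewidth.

3

A width-3 tree decomposition is:
Bags: B1 = {3, 6, 10, 11}  B2 = {3, 5, 10, 11}  B3 = {1, 6, 10, 11}  B4 = {3, 8, 10, 11}  B5 = {3, 4, 10, 11}  B6 = {2, 6, 10, 11}  B7 = {5, 7, 10, 11}  B8 = {3, 9, 10, 11}
Tree: B1–B2, B1–B3, B1–B4, B2–B5, B1–B6, B2–B7, B4–B8
Each bag holds 4 vertices, so the decomposition has width 3, which upper-bounds the treewidth. On the other hand G contains the 4-clique {1, 6, 10, 11}. A clique must lie in a single bag of any decomposition, so no decomposition can have width below 3. Hence tw(G) = 3 exactly.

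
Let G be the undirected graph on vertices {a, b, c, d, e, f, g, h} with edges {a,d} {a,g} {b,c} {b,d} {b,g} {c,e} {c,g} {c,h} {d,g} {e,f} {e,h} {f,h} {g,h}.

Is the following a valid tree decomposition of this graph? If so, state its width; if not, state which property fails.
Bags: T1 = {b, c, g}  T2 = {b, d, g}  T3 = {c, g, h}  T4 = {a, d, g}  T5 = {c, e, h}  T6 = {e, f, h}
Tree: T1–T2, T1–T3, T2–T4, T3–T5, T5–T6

Yes; width 2.

Vertex coverage: the bags together contain {a, b, c, d, e, f, g, h}, the full vertex set. Edge coverage: each edge of G has both endpoints in at least one bag. Running intersection: for every vertex, the bags containing it form a connected subtree. All three properties hold, so this is a valid tree decomposition of width max|bag| − 1 = 2, and hence tw(G) ≤ 2.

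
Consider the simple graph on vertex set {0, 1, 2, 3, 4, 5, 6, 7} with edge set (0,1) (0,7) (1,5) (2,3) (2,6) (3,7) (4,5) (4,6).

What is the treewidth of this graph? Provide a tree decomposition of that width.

Treewidth 2.
Bags: B1 = {1, 4, 5}  B2 = {1, 4, 6}  B3 = {1, 2, 6}  B4 = {1, 2, 3}  B5 = {1, 3, 7}  B6 = {0, 1, 7}
Tree: B1–B2, B2–B3, B3–B4, B4–B5, B5–B6

The largest bag has 3 vertices, giving width 2; this decomposition certifies tw(G) ≤ 2. Since 1–5–4–6–2–3–7–0–1 is a cycle in G, G is not acyclic. Forests are exactly the graphs of treewidth ≤ 1, so tw(G) ≥ 2. Combining the bounds, tw(G) = 2.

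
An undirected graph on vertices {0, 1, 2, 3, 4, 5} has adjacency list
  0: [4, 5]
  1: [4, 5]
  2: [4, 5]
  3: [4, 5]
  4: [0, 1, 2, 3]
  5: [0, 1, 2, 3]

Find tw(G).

2

A width-2 tree decomposition is:
Bags: B1 = {0, 4, 5}  B2 = {3, 4, 5}  B3 = {1, 4, 5}  B4 = {2, 4, 5}
Tree: B1–B2, B2–B3, B3–B4
Each bag holds 3 vertices, so the decomposition has width 2, which upper-bounds the treewidth. Since 0–4–3–5–0 is a cycle in G, G is not acyclic. Forests are exactly the graphs of treewidth ≤ 1, so tw(G) ≥ 2. Combining the bounds, tw(G) = 2.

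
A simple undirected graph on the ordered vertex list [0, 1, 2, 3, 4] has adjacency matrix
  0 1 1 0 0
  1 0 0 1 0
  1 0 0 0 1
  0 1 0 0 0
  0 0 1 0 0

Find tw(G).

1

A width-1 tree decomposition is:
Bags: B1 = {2, 4}  B2 = {0, 2}  B3 = {0, 1}  B4 = {1, 3}
Tree: B1–B2, B2–B3, B3–B4
The largest bag has 2 vertices, giving width 1; this decomposition certifies tw(G) ≤ 1. Any graph with an edge has treewidth ≥ 1, and G has the edge 4–2. The upper and lower bounds meet at 1, so that is the treewidth.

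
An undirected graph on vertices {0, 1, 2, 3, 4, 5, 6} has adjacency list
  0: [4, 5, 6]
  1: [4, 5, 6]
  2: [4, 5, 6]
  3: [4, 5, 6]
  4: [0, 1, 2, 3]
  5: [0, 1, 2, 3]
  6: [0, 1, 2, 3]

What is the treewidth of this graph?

A width-3 tree decomposition is:
Bags: B1 = {2, 4, 5, 6}  B2 = {1, 4, 5, 6}  B3 = {0, 4, 5, 6}  B4 = {3, 4, 5, 6}
Tree: B1–B2, B2–B3, B3–B4
Every bag has size at most 4, so the width is 4 − 1 = 3 and tw(G) ≤ 3. For the lower bound: the 4 vertex sets {2,5}, {1,4}, {6}, {0} are disjoint, each induces a connected subgraph, and every pair is joined by at least one edge of G. Contracting each set to a single vertex therefore yields K_{4} as a minor, and since treewidth is minor-monotone, tw(G) ≥ tw(K_{4}) = 3. Therefore the treewidth is 3.

3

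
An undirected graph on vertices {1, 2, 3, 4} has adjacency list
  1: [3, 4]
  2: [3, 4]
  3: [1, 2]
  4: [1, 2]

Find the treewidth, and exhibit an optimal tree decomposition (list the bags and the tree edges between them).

The largest bag has 3 vertices, giving width 2; this decomposition certifies tw(G) ≤ 2. For the lower bound, G contains the cycle 4–2–3–1–4, so G is not a forest; only forests have treewidth ≤ 1, hence tw(G) ≥ 2. Combining the bounds, tw(G) = 2.

Treewidth 2.
One optimal decomposition is:
Bags: B1 = {2, 3, 4}  B2 = {1, 3, 4}
Tree: B1–B2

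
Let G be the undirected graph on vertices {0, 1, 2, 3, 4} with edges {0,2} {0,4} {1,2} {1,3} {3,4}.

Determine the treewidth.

A width-2 tree decomposition is:
Bags: B1 = {1, 3, 4}  B2 = {1, 2, 4}  B3 = {0, 2, 4}
Tree: B1–B2, B2–B3
Every bag has size at most 3, so the width is 3 − 1 = 2 and tw(G) ≤ 2. The edges 4–3–1–2–0–4 form a cycle, so G is not a tree and its treewidth is at least 2. Combining the bounds, tw(G) = 2.

2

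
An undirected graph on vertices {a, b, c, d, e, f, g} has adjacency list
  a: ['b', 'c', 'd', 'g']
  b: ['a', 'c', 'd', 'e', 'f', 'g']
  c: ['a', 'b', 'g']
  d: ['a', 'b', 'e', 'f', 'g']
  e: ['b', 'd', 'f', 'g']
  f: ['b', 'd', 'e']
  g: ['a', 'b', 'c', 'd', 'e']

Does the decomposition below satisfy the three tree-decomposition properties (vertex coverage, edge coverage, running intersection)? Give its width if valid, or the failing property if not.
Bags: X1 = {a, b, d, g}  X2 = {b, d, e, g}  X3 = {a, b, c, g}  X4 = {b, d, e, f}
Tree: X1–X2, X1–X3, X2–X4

Yes; width 3.

Checking the three conditions: (i) the bags cover all of {a, b, c, d, e, f, g}; (ii) for each edge, some bag contains both endpoints; (iii) the bags containing any fixed vertex form a subtree. All hold, so the decomposition is valid with width 4 − 1 = 3.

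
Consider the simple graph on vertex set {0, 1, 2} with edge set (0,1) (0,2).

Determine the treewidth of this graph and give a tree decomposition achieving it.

Treewidth 1.
Bags: B1 = {0, 1}  B2 = {0, 2}
Tree: B1–B2

The largest bag has 2 vertices, giving width 1; this decomposition certifies tw(G) ≤ 1. Any graph with an edge has treewidth ≥ 1, and G has the edge 0–1. The upper and lower bounds meet at 1, so that is the treewidth.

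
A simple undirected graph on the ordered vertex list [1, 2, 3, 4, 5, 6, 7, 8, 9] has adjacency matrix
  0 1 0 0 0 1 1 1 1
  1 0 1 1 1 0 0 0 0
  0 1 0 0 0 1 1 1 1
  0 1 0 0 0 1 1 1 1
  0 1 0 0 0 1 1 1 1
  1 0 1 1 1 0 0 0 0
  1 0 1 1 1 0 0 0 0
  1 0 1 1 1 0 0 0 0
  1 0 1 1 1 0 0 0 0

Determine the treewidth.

A width-4 tree decomposition is:
Bags: B1 = {1, 2, 3, 4, 5}  B2 = {1, 3, 4, 5, 8}  B3 = {1, 3, 4, 5, 7}  B4 = {1, 3, 4, 5, 9}  B5 = {1, 3, 4, 5, 6}
Tree: B1–B2, B2–B3, B3–B4, B4–B5
Every bag has size at most 5, so the width is 5 − 1 = 4 and tw(G) ≤ 4. For the lower bound: the 5 vertex sets {2,4}, {5,8}, {1,7}, {3}, {9} are disjoint, each induces a connected subgraph, and every pair is joined by at least one edge of G. Contracting each set to a single vertex therefore yields K_{5} as a minor, and since treewidth is minor-monotone, tw(G) ≥ tw(K_{5}) = 4. Combining the bounds, tw(G) = 4.

4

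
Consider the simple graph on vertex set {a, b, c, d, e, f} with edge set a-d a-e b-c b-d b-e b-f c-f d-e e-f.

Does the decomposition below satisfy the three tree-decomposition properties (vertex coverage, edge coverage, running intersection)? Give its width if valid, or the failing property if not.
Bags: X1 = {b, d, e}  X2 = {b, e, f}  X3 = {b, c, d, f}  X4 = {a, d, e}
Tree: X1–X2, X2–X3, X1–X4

A tree decomposition must satisfy three properties: every vertex lies in some bag; for every edge, both endpoints lie together in some bag; and for every vertex, the bags containing it form a connected subtree. Here bags containing vertex d are not connected in the tree, so the decomposition is invalid.

No — bags containing vertex d are not connected in the tree.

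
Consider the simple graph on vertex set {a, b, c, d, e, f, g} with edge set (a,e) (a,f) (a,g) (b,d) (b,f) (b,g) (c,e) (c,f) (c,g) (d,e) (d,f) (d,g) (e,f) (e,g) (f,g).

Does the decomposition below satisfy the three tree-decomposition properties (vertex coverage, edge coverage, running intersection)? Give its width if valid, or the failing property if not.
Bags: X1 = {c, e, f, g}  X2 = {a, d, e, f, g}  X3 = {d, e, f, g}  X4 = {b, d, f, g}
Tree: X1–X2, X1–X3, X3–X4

A tree decomposition must satisfy three properties: every vertex lies in some bag; for every edge, both endpoints lie together in some bag; and for every vertex, the bags containing it form a connected subtree. Here bags containing vertex d are not connected in the tree, so the decomposition is invalid.

No — bags containing vertex d are not connected in the tree.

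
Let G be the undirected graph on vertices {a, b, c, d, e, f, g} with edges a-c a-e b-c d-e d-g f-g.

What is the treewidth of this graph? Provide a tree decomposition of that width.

Every bag has size at most 2, so the width is 2 − 1 = 1 and tw(G) ≤ 1. Since G has at least one edge (e.g. f–g), it is not an edgeless graph, so tw(G) ≥ 1. Hence tw(G) = 1 exactly.

Treewidth 1.
One optimal decomposition is:
Bags: B1 = {f, g}  B2 = {d, g}  B3 = {d, e}  B4 = {a, e}  B5 = {a, c}  B6 = {b, c}
Tree: B1–B2, B2–B3, B3–B4, B4–B5, B5–B6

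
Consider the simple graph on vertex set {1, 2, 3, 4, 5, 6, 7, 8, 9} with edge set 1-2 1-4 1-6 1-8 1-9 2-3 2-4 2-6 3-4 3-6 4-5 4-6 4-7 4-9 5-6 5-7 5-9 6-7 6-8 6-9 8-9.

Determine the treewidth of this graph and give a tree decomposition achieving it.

Every bag has size at most 4, so the width is 4 − 1 = 3 and tw(G) ≤ 3. Conversely, {1, 6, 8, 9} is a clique of size 4, and the vertices of any clique must share a bag in every tree decomposition; so some bag has ≥ 4 vertices and tw(G) ≥ 3. Combining the bounds, tw(G) = 3.

Treewidth 3.
Bags: B1 = {1, 4, 6, 9}  B2 = {1, 2, 4, 6}  B3 = {2, 3, 4, 6}  B4 = {1, 6, 8, 9}  B5 = {4, 5, 6, 9}  B6 = {4, 5, 6, 7}
Tree: B1–B2, B2–B3, B1–B4, B1–B5, B5–B6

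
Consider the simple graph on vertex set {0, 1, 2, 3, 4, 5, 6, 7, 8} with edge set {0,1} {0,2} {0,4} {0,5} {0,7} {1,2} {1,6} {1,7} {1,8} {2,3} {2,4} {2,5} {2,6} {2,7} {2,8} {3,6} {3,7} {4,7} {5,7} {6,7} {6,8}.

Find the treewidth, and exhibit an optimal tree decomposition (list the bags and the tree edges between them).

Each bag holds 4 vertices, so the decomposition has width 3, which upper-bounds the treewidth. For the lower bound, the 4 vertices {1, 2, 6, 8} are pairwise adjacent, and any tree decomposition puts a clique entirely inside one bag — forcing width ≥ 3. Therefore the treewidth is 3.

Treewidth 3.
One such decomposition:
Bags: B1 = {1, 2, 6, 7}  B2 = {0, 1, 2, 7}  B3 = {0, 2, 5, 7}  B4 = {2, 3, 6, 7}  B5 = {1, 2, 6, 8}  B6 = {0, 2, 4, 7}
Tree: B1–B2, B2–B3, B1–B4, B1–B5, B3–B6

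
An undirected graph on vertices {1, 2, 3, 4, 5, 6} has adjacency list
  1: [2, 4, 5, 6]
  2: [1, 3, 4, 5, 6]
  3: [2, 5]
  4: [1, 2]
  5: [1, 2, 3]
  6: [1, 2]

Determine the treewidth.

A width-2 tree decomposition is:
Bags: B1 = {1, 2, 4}  B2 = {1, 2, 5}  B3 = {2, 3, 5}  B4 = {1, 2, 6}
Tree: B1–B2, B2–B3, B1–B4
The largest bag has 3 vertices, giving width 2; this decomposition certifies tw(G) ≤ 2. Conversely, {1, 2, 4} is a clique of size 3, and the vertices of any clique must share a bag in every tree decomposition; so some bag has ≥ 3 vertices and tw(G) ≥ 2. Therefore the treewidth is 2.

2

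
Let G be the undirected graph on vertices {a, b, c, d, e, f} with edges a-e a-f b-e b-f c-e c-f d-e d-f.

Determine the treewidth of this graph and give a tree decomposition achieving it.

Treewidth 2.
Bags: B1 = {d, e, f}  B2 = {a, e, f}  B3 = {b, e, f}  B4 = {c, e, f}
Tree: B1–B2, B2–B3, B3–B4

Every bag has size at most 3, so the width is 3 − 1 = 2 and tw(G) ≤ 2. Since d–f–a–e–d is a cycle in G, G is not acyclic. Forests are exactly the graphs of treewidth ≤ 1, so tw(G) ≥ 2. The upper and lower bounds meet at 2, so that is the treewidth.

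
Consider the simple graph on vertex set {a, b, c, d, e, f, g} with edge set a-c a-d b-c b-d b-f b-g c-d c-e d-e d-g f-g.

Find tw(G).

2

A width-2 tree decomposition is:
Bags: B1 = {b, c, d}  B2 = {c, d, e}  B3 = {a, c, d}  B4 = {b, d, g}  B5 = {b, f, g}
Tree: B1–B2, B1–B3, B1–B4, B4–B5
Every bag has size at most 3, so the width is 3 − 1 = 2 and tw(G) ≤ 2. For the lower bound, the 3 vertices {b, d, g} are pairwise adjacent, and any tree decomposition puts a clique entirely inside one bag — forcing width ≥ 2. The upper and lower bounds meet at 2, so that is the treewidth.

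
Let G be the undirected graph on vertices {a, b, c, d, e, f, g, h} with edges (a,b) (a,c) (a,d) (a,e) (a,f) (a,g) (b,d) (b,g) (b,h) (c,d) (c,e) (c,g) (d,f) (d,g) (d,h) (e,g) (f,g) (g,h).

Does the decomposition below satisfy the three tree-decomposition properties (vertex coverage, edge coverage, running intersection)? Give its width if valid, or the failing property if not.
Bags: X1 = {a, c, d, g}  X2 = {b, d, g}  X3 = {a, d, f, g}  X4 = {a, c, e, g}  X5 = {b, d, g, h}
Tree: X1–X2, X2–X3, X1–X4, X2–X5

No — edge (a,b) lies in no bag.

A tree decomposition must satisfy three properties: every vertex lies in some bag; for every edge, both endpoints lie together in some bag; and for every vertex, the bags containing it form a connected subtree. Here edge (a,b) lies in no bag, so the decomposition is invalid.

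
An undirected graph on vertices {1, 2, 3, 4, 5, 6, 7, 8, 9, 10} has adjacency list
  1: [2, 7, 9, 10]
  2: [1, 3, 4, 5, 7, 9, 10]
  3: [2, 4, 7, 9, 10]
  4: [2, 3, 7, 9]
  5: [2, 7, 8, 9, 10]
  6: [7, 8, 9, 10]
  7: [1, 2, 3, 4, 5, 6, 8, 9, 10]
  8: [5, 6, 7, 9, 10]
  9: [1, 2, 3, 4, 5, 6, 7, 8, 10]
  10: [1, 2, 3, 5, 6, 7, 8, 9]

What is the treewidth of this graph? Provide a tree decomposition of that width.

Treewidth 4.
One such decomposition:
Bags: B1 = {2, 3, 7, 9, 10}  B2 = {2, 5, 7, 9, 10}  B3 = {1, 2, 7, 9, 10}  B4 = {5, 7, 8, 9, 10}  B5 = {6, 7, 8, 9, 10}  B6 = {2, 3, 4, 7, 9}
Tree: B1–B2, B1–B3, B2–B4, B4–B5, B1–B6

The largest bag has 5 vertices, giving width 4; this decomposition certifies tw(G) ≤ 4. Conversely, {5, 7, 8, 9, 10} is a clique of size 5, and the vertices of any clique must share a bag in every tree decomposition; so some bag has ≥ 5 vertices and tw(G) ≥ 4. Therefore the treewidth is 4.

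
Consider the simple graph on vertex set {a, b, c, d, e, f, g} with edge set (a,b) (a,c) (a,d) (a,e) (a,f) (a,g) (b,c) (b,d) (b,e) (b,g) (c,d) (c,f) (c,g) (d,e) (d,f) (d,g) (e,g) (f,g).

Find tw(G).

4

A width-4 tree decomposition is:
Bags: B1 = {a, b, c, d, g}  B2 = {a, b, d, e, g}  B3 = {a, c, d, f, g}
Tree: B1–B2, B1–B3
The largest bag has 5 vertices, giving width 4; this decomposition certifies tw(G) ≤ 4. On the other hand G contains the 5-clique {a, b, d, e, g}. A clique must lie in a single bag of any decomposition, so no decomposition can have width below 4. Combining the bounds, tw(G) = 4.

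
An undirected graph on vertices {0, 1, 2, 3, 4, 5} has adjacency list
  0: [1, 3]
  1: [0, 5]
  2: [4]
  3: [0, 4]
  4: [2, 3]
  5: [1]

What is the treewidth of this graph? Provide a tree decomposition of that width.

The largest bag has 2 vertices, giving width 1; this decomposition certifies tw(G) ≤ 1. G has an edge, so its treewidth is at least 1. Hence tw(G) = 1 exactly.

Treewidth 1.
One such decomposition:
Bags: B1 = {1, 5}  B2 = {0, 1}  B3 = {0, 3}  B4 = {3, 4}  B5 = {2, 4}
Tree: B1–B2, B2–B3, B3–B4, B4–B5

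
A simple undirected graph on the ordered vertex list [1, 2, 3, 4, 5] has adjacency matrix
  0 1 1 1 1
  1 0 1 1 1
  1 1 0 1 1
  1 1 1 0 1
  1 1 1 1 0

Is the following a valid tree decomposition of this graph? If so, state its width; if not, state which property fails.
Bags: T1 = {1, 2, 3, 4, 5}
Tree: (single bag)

Vertex coverage: the bags together contain {1, 2, 3, 4, 5}, the full vertex set. Edge coverage: each edge of G has both endpoints in at least one bag. Running intersection: for every vertex, the bags containing it form a connected subtree. All three properties hold, so this is a valid tree decomposition of width max|bag| − 1 = 4, and hence tw(G) ≤ 4.

Yes; width 4.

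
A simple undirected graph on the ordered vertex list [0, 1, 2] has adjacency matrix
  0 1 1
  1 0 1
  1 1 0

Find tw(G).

A width-2 tree decomposition is:
Bags: B1 = {0, 1, 2}
Tree: (single bag)
A single bag containing all 3 vertices is trivially a valid decomposition of width 2. Conversely, {0, 1, 2} is a clique of size 3, and the vertices of any clique must share a bag in every tree decomposition; so some bag has ≥ 3 vertices and tw(G) ≥ 2. Hence tw(G) = 2 exactly.

2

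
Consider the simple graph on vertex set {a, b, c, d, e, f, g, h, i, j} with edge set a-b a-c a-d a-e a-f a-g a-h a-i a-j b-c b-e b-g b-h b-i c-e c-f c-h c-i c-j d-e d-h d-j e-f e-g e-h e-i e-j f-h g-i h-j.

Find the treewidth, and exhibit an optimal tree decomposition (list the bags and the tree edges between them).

Treewidth 4.
One optimal decomposition is:
Bags: B1 = {a, c, e, h, j}  B2 = {a, c, e, f, h}  B3 = {a, b, c, e, h}  B4 = {a, b, c, e, i}  B5 = {a, d, e, h, j}  B6 = {a, b, e, g, i}
Tree: B1–B2, B2–B3, B3–B4, B1–B5, B4–B6

Each bag holds 5 vertices, so the decomposition has width 4, which upper-bounds the treewidth. Conversely, {a, b, e, g, i} is a clique of size 5, and the vertices of any clique must share a bag in every tree decomposition; so some bag has ≥ 5 vertices and tw(G) ≥ 4. Therefore the treewidth is 4.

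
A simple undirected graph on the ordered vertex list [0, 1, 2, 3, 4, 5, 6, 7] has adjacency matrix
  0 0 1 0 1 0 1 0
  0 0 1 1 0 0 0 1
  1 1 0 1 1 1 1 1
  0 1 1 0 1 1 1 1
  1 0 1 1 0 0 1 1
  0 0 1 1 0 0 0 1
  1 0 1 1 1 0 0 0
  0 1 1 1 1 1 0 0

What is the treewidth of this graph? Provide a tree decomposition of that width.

Treewidth 3.
One optimal decomposition is:
Bags: B1 = {2, 3, 4, 7}  B2 = {2, 3, 4, 6}  B3 = {0, 2, 4, 6}  B4 = {1, 2, 3, 7}  B5 = {2, 3, 5, 7}
Tree: B1–B2, B2–B3, B1–B4, B1–B5

Each bag holds 4 vertices, so the decomposition has width 3, which upper-bounds the treewidth. On the other hand G contains the 4-clique {0, 2, 4, 6}. A clique must lie in a single bag of any decomposition, so no decomposition can have width below 3. Combining the bounds, tw(G) = 3.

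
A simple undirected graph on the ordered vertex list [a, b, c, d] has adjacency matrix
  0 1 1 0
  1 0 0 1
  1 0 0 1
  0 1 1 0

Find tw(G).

2

A width-2 tree decomposition is:
Bags: B1 = {a, b, d}  B2 = {a, c, d}
Tree: B1–B2
The largest bag has 3 vertices, giving width 2; this decomposition certifies tw(G) ≤ 2. For the lower bound, G contains the cycle a–b–d–c–a, so G is not a forest; only forests have treewidth ≤ 1, hence tw(G) ≥ 2. Hence tw(G) = 2 exactly.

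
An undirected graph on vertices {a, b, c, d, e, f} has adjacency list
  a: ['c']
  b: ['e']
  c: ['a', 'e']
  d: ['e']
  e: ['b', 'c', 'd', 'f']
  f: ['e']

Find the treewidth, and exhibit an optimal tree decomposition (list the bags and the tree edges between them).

Treewidth 1.
One optimal decomposition is:
Bags: B1 = {b, e}  B2 = {d, e}  B3 = {e, f}  B4 = {c, e}  B5 = {a, c}
Tree: B1–B2, B2–B3, B3–B4, B4–B5

The largest bag has 2 vertices, giving width 1; this decomposition certifies tw(G) ≤ 1. Since G has at least one edge (e.g. e–b), it is not an edgeless graph, so tw(G) ≥ 1. Therefore the treewidth is 1.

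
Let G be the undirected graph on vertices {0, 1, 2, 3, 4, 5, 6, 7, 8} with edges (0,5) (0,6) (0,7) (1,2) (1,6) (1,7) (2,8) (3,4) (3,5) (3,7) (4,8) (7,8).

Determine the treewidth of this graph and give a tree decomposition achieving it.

Every bag has size at most 4, so the width is 4 − 1 = 3 and tw(G) ≤ 3. For the lower bound: the 4 vertex sets {3,4,5}, {0}, {7}, {1,2,6,8} are disjoint, each induces a connected subgraph, and every pair is joined by at least one edge of G. Contracting each set to a single vertex therefore yields K_{4} as a minor, and since treewidth is minor-monotone, tw(G) ≥ tw(K_{4}) = 3. Combining the bounds, tw(G) = 3.

Treewidth 3.
One such decomposition:
Bags: B1 = {0, 3, 4, 5}  B2 = {0, 3, 4, 7}  B3 = {0, 4, 7, 8}  B4 = {0, 6, 7, 8}  B5 = {1, 6, 7, 8}  B6 = {1, 2, 6, 8}
Tree: B1–B2, B2–B3, B3–B4, B4–B5, B5–B6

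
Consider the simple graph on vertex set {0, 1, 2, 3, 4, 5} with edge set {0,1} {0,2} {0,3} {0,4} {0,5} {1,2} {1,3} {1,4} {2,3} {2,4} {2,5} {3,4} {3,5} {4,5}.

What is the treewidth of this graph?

A width-4 tree decomposition is:
Bags: B1 = {0, 1, 2, 3, 4}  B2 = {0, 2, 3, 4, 5}
Tree: B1–B2
Every bag has size at most 5, so the width is 5 − 1 = 4 and tw(G) ≤ 4. Conversely, {0, 1, 2, 3, 4} is a clique of size 5, and the vertices of any clique must share a bag in every tree decomposition; so some bag has ≥ 5 vertices and tw(G) ≥ 4. The upper and lower bounds meet at 4, so that is the treewidth.

4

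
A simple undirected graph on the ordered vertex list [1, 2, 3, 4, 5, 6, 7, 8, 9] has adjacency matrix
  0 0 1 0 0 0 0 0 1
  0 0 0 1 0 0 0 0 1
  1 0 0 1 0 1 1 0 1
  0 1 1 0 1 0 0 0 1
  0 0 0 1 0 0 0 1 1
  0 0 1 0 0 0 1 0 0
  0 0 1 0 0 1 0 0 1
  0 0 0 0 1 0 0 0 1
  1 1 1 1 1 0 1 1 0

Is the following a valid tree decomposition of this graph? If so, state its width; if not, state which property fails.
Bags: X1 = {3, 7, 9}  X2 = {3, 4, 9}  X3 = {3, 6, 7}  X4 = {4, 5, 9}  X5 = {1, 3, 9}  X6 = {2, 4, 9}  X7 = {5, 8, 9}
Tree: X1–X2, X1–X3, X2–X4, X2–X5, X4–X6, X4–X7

Vertex coverage: the bags together contain {1, 2, 3, 4, 5, 6, 7, 8, 9}, the full vertex set. Edge coverage: each edge of G has both endpoints in at least one bag. Running intersection: for every vertex, the bags containing it form a connected subtree. All three properties hold, so this is a valid tree decomposition of width max|bag| − 1 = 2, and hence tw(G) ≤ 2.

Yes; width 2.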